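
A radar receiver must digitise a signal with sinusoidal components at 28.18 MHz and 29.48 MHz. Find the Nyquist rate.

58.96 MHz

Highest-frequency component: 29.48 MHz.
Nyquist rate = 2 × 29.48 MHz = 58.96 MHz.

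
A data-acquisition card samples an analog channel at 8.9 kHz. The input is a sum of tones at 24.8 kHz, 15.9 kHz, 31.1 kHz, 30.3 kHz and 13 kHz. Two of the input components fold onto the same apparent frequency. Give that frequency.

1.9 kHz

fs/2 = 4.45 kHz.
24.8 kHz mod fs = 7 kHz.
7 kHz > fs/2 = 4.45 kHz, folds to fs − 7 kHz = 1.9 kHz.
15.9 kHz mod fs = 7 kHz.
7 kHz > fs/2 = 4.45 kHz, folds to fs − 7 kHz = 1.9 kHz.
31.1 kHz mod fs = 4.4 kHz.
4.4 kHz ≤ fs/2 = 4.45 kHz, appears at 4.4 kHz.
30.3 kHz mod fs = 3.6 kHz.
3.6 kHz ≤ fs/2 = 4.45 kHz, appears at 3.6 kHz.
13 kHz mod fs = 4.1 kHz.
4.1 kHz ≤ fs/2 = 4.45 kHz, appears at 4.1 kHz.
15.9 kHz and 24.8 kHz both map to 1.9 kHz.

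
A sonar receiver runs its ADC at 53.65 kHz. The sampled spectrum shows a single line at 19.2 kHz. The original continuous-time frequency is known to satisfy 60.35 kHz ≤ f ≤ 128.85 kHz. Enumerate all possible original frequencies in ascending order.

Frequencies that alias to 19.2 kHz are k·fs ± 19.2 kHz for integer k ≥ 0.
k=0: 19.2 kHz.
k=1: 34.45 kHz, 72.85 kHz.
k=2: 88.1 kHz, 126.5 kHz.
k=3: 141.75 kHz, 180.15 kHz.
Within [60.35 kHz, 128.85 kHz]: 72.85 kHz, 88.1 kHz, 126.5 kHz.

72.85 kHz, 88.1 kHz, 126.5 kHz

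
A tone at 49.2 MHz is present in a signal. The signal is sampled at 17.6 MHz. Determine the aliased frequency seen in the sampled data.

3.6 MHz

49.2 MHz mod fs = 14 MHz.
14 MHz > fs/2 = 8.8 MHz, folds to fs − 14 MHz = 3.6 MHz.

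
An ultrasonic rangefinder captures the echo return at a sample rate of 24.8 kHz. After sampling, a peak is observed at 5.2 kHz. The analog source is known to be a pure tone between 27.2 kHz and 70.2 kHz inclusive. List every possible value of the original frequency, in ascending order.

Frequencies that alias to 5.2 kHz are k·fs ± 5.2 kHz for integer k ≥ 0.
k=0: 5.2 kHz.
k=1: 19.6 kHz, 30 kHz.
k=2: 44.4 kHz, 54.8 kHz.
k=3: 69.2 kHz, 79.6 kHz.
k=4: 94 kHz, 104.4 kHz.
Within [27.2 kHz, 70.2 kHz]: 30 kHz, 44.4 kHz, 54.8 kHz, 69.2 kHz.

30 kHz, 44.4 kHz, 54.8 kHz, 69.2 kHz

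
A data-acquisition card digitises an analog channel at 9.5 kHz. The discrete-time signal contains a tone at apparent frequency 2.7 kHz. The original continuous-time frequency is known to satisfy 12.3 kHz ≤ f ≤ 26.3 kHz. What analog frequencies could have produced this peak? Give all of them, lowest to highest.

16.3 kHz, 21.7 kHz, 25.8 kHz

Frequencies that alias to 2.7 kHz are k·fs ± 2.7 kHz for integer k ≥ 0.
k=0: 2.7 kHz.
k=1: 6.8 kHz, 12.2 kHz.
k=2: 16.3 kHz, 21.7 kHz.
k=3: 25.8 kHz, 31.2 kHz.
k=4: 35.3 kHz, 40.7 kHz.
Within [12.3 kHz, 26.3 kHz]: 16.3 kHz, 21.7 kHz, 25.8 kHz.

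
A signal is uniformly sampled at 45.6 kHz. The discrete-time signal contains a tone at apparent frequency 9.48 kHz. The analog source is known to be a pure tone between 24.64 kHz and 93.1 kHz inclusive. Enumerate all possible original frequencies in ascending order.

36.12 kHz, 55.08 kHz, 81.72 kHz

Frequencies that alias to 9.48 kHz are k·fs ± 9.48 kHz for integer k ≥ 0.
k=0: 9.48 kHz.
k=1: 36.12 kHz, 55.08 kHz.
k=2: 81.72 kHz, 100.68 kHz.
k=3: 127.32 kHz, 146.28 kHz.
Within [24.64 kHz, 93.1 kHz]: 36.12 kHz, 55.08 kHz, 81.72 kHz.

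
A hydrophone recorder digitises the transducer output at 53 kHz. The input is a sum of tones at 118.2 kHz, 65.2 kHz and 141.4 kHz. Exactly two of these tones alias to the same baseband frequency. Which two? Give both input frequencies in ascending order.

fs/2 = 26.5 kHz.
118.2 kHz mod fs = 12.2 kHz.
12.2 kHz ≤ fs/2 = 26.5 kHz, appears at 12.2 kHz.
65.2 kHz mod fs = 12.2 kHz.
12.2 kHz ≤ fs/2 = 26.5 kHz, appears at 12.2 kHz.
141.4 kHz mod fs = 35.4 kHz.
35.4 kHz > fs/2 = 26.5 kHz, folds to fs − 35.4 kHz = 17.6 kHz.
65.2 kHz and 118.2 kHz both map to 12.2 kHz.

65.2 kHz, 118.2 kHz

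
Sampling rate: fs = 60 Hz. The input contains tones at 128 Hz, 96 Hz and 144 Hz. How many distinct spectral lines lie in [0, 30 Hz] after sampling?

2

fs/2 = 30 Hz.
128 Hz mod fs = 8 Hz.
8 Hz ≤ fs/2 = 30 Hz, appears at 8 Hz.
96 Hz mod fs = 36 Hz.
36 Hz > fs/2 = 30 Hz, folds to fs − 36 Hz = 24 Hz.
144 Hz mod fs = 24 Hz.
24 Hz ≤ fs/2 = 30 Hz, appears at 24 Hz.
Distinct values: {8 Hz, 24 Hz} → 2.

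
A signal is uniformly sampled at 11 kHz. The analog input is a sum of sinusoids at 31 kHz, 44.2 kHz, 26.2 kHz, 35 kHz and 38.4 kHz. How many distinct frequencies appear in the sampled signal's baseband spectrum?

4

fs/2 = 5.5 kHz.
31 kHz mod fs = 9 kHz.
9 kHz > fs/2 = 5.5 kHz, folds to fs − 9 kHz = 2 kHz.
44.2 kHz mod fs = 0.2 kHz.
0.2 kHz ≤ fs/2 = 5.5 kHz, appears at 0.2 kHz.
26.2 kHz mod fs = 4.2 kHz.
4.2 kHz ≤ fs/2 = 5.5 kHz, appears at 4.2 kHz.
35 kHz mod fs = 2 kHz.
2 kHz ≤ fs/2 = 5.5 kHz, appears at 2 kHz.
38.4 kHz mod fs = 5.4 kHz.
5.4 kHz ≤ fs/2 = 5.5 kHz, appears at 5.4 kHz.
Distinct values: {0.2 kHz, 2 kHz, 4.2 kHz, 5.4 kHz} → 4.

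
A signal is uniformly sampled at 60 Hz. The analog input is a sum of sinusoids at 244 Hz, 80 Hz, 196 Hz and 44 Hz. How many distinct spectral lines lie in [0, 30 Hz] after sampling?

3

fs/2 = 30 Hz.
244 Hz mod fs = 4 Hz.
4 Hz ≤ fs/2 = 30 Hz, appears at 4 Hz.
80 Hz mod fs = 20 Hz.
20 Hz ≤ fs/2 = 30 Hz, appears at 20 Hz.
196 Hz mod fs = 16 Hz.
16 Hz ≤ fs/2 = 30 Hz, appears at 16 Hz.
44 Hz > fs/2 = 30 Hz, folds to fs − 44 Hz = 16 Hz.
Distinct values: {4 Hz, 16 Hz, 20 Hz} → 3.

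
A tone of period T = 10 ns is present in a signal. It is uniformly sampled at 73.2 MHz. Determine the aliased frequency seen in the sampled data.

T = 10 ns → f = 1/T = 100 MHz.
100 MHz mod fs = 26.8 MHz.
26.8 MHz ≤ fs/2 = 36.6 MHz, appears at 26.8 MHz.

26.8 MHz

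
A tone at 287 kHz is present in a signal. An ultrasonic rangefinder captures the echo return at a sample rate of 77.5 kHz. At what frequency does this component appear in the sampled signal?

287 kHz mod fs = 54.5 kHz.
54.5 kHz > fs/2 = 38.75 kHz, folds to fs − 54.5 kHz = 23 kHz.

23 kHz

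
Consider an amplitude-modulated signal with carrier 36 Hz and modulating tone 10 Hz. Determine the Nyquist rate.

AM sidebands sit at fc ± fm = 26 Hz and 46 Hz.
Highest-frequency component: 46 Hz.
Nyquist rate = 2 × 46 Hz = 92 Hz.

92 Hz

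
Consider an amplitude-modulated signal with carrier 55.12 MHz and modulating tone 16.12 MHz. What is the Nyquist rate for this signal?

AM sidebands sit at fc ± fm = 39 MHz and 71.24 MHz.
Highest-frequency component: 71.24 MHz.
Nyquist rate = 2 × 71.24 MHz = 142.48 MHz.

142.48 MHz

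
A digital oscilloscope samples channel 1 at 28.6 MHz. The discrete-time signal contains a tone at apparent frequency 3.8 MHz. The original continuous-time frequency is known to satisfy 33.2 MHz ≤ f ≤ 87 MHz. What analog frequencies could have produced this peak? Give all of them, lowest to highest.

Frequencies that alias to 3.8 MHz are k·fs ± 3.8 MHz for integer k ≥ 0.
k=0: 3.8 MHz.
k=1: 24.8 MHz, 32.4 MHz.
k=2: 53.4 MHz, 61 MHz.
k=3: 82 MHz, 89.6 MHz.
k=4: 110.6 MHz, 118.2 MHz.
Within [33.2 MHz, 87 MHz]: 53.4 MHz, 61 MHz, 82 MHz.

53.4 MHz, 61 MHz, 82 MHz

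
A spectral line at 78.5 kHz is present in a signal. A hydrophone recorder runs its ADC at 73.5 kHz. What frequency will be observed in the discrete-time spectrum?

78.5 kHz mod fs = 5 kHz.
5 kHz ≤ fs/2 = 36.75 kHz, appears at 5 kHz.

5 kHz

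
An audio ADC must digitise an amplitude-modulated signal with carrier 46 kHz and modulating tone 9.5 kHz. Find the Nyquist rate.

111 kHz

AM sidebands sit at fc ± fm = 36.5 kHz and 55.5 kHz.
Highest-frequency component: 55.5 kHz.
Nyquist rate = 2 × 55.5 kHz = 111 kHz.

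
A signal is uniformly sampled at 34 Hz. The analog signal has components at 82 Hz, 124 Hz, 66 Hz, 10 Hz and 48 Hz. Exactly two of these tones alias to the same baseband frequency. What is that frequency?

fs/2 = 17 Hz.
82 Hz mod fs = 14 Hz.
14 Hz ≤ fs/2 = 17 Hz, appears at 14 Hz.
124 Hz mod fs = 22 Hz.
22 Hz > fs/2 = 17 Hz, folds to fs − 22 Hz = 12 Hz.
66 Hz mod fs = 32 Hz.
32 Hz > fs/2 = 17 Hz, folds to fs − 32 Hz = 2 Hz.
10 Hz ≤ fs/2 = 17 Hz, passes unchanged.
48 Hz mod fs = 14 Hz.
14 Hz ≤ fs/2 = 17 Hz, appears at 14 Hz.
48 Hz and 82 Hz both map to 14 Hz.

14 Hz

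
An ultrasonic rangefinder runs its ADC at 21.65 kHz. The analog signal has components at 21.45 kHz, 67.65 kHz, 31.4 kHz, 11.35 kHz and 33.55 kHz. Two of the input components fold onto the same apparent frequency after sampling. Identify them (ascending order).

fs/2 = 10.825 kHz.
21.45 kHz > fs/2 = 10.825 kHz, folds to fs − 21.45 kHz = 0.2 kHz.
67.65 kHz mod fs = 2.7 kHz.
2.7 kHz ≤ fs/2 = 10.825 kHz, appears at 2.7 kHz.
31.4 kHz mod fs = 9.75 kHz.
9.75 kHz ≤ fs/2 = 10.825 kHz, appears at 9.75 kHz.
11.35 kHz > fs/2 = 10.825 kHz, folds to fs − 11.35 kHz = 10.3 kHz.
33.55 kHz mod fs = 11.9 kHz.
11.9 kHz > fs/2 = 10.825 kHz, folds to fs − 11.9 kHz = 9.75 kHz.
31.4 kHz and 33.55 kHz both map to 9.75 kHz.

31.4 kHz, 33.55 kHz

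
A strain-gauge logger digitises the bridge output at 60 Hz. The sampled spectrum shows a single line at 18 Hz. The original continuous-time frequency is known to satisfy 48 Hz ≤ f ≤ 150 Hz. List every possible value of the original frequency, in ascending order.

78 Hz, 102 Hz, 138 Hz

Frequencies that alias to 18 Hz are k·fs ± 18 Hz for integer k ≥ 0.
k=0: 18 Hz.
k=1: 42 Hz, 78 Hz.
k=2: 102 Hz, 138 Hz.
k=3: 162 Hz, 198 Hz.
Within [48 Hz, 150 Hz]: 78 Hz, 102 Hz, 138 Hz.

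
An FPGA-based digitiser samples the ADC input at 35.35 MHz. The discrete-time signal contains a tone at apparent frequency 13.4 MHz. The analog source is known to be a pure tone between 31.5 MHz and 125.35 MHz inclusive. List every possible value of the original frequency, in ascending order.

48.75 MHz, 57.3 MHz, 84.1 MHz, 92.65 MHz, 119.45 MHz

Frequencies that alias to 13.4 MHz are k·fs ± 13.4 MHz for integer k ≥ 0.
k=0: 13.4 MHz.
k=1: 21.95 MHz, 48.75 MHz.
k=2: 57.3 MHz, 84.1 MHz.
k=3: 92.65 MHz, 119.45 MHz.
k=4: 128 MHz, 154.8 MHz.
Within [31.5 MHz, 125.35 MHz]: 48.75 MHz, 57.3 MHz, 84.1 MHz, 92.65 MHz, 119.45 MHz.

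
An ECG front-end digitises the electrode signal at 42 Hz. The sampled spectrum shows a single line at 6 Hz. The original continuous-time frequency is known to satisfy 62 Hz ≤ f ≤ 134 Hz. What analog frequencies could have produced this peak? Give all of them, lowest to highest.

78 Hz, 90 Hz, 120 Hz, 132 Hz

Frequencies that alias to 6 Hz are k·fs ± 6 Hz for integer k ≥ 0.
k=0: 6 Hz.
k=1: 36 Hz, 48 Hz.
k=2: 78 Hz, 90 Hz.
k=3: 120 Hz, 132 Hz.
k=4: 162 Hz, 174 Hz.
Within [62 Hz, 134 Hz]: 78 Hz, 90 Hz, 120 Hz, 132 Hz.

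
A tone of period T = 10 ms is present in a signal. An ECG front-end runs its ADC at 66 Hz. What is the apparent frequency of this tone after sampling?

32 Hz

T = 10 ms → f = 1/T = 100 Hz.
100 Hz mod fs = 34 Hz.
34 Hz > fs/2 = 33 Hz, folds to fs − 34 Hz = 32 Hz.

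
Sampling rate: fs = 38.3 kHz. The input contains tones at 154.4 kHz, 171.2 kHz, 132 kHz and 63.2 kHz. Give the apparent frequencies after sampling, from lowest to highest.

fs/2 = 19.15 kHz.
154.4 kHz mod fs = 1.2 kHz.
1.2 kHz ≤ fs/2 = 19.15 kHz, appears at 1.2 kHz.
171.2 kHz mod fs = 18 kHz.
18 kHz ≤ fs/2 = 19.15 kHz, appears at 18 kHz.
132 kHz mod fs = 17.1 kHz.
17.1 kHz ≤ fs/2 = 19.15 kHz, appears at 17.1 kHz.
63.2 kHz mod fs = 24.9 kHz.
24.9 kHz > fs/2 = 19.15 kHz, folds to fs − 24.9 kHz = 13.4 kHz.
Distinct values: {1.2 kHz, 13.4 kHz, 17.1 kHz, 18 kHz}.

1.2 kHz, 13.4 kHz, 17.1 kHz, 18 kHz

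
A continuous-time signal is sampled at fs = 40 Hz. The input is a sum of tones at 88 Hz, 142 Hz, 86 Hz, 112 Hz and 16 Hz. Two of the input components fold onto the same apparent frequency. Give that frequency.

8 Hz

fs/2 = 20 Hz.
88 Hz mod fs = 8 Hz.
8 Hz ≤ fs/2 = 20 Hz, appears at 8 Hz.
142 Hz mod fs = 22 Hz.
22 Hz > fs/2 = 20 Hz, folds to fs − 22 Hz = 18 Hz.
86 Hz mod fs = 6 Hz.
6 Hz ≤ fs/2 = 20 Hz, appears at 6 Hz.
112 Hz mod fs = 32 Hz.
32 Hz > fs/2 = 20 Hz, folds to fs − 32 Hz = 8 Hz.
16 Hz ≤ fs/2 = 20 Hz, passes unchanged.
88 Hz and 112 Hz both map to 8 Hz.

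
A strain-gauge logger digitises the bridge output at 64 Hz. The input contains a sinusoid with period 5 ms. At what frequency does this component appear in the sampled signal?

8 Hz

T = 5 ms → f = 1/T = 200 Hz.
200 Hz mod fs = 8 Hz.
8 Hz ≤ fs/2 = 32 Hz, appears at 8 Hz.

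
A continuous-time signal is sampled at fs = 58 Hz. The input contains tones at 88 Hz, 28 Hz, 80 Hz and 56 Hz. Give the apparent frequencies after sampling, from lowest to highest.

fs/2 = 29 Hz.
88 Hz mod fs = 30 Hz.
30 Hz > fs/2 = 29 Hz, folds to fs − 30 Hz = 28 Hz.
28 Hz ≤ fs/2 = 29 Hz, passes unchanged.
80 Hz mod fs = 22 Hz.
22 Hz ≤ fs/2 = 29 Hz, appears at 22 Hz.
56 Hz > fs/2 = 29 Hz, folds to fs − 56 Hz = 2 Hz.
Distinct values: {2 Hz, 22 Hz, 28 Hz}.

2 Hz, 22 Hz, 28 Hz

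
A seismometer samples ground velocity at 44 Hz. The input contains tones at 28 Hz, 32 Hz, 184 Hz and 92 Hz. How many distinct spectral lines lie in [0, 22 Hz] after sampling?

4

fs/2 = 22 Hz.
28 Hz > fs/2 = 22 Hz, folds to fs − 28 Hz = 16 Hz.
32 Hz > fs/2 = 22 Hz, folds to fs − 32 Hz = 12 Hz.
184 Hz mod fs = 8 Hz.
8 Hz ≤ fs/2 = 22 Hz, appears at 8 Hz.
92 Hz mod fs = 4 Hz.
4 Hz ≤ fs/2 = 22 Hz, appears at 4 Hz.
Distinct values: {4 Hz, 8 Hz, 12 Hz, 16 Hz} → 4.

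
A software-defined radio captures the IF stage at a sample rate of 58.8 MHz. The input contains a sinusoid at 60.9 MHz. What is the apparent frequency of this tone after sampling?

60.9 MHz mod fs = 2.1 MHz.
2.1 MHz ≤ fs/2 = 29.4 MHz, appears at 2.1 MHz.

2.1 MHz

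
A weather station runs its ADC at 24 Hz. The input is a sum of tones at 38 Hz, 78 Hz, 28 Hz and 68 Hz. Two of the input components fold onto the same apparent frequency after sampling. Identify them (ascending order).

fs/2 = 12 Hz.
38 Hz mod fs = 14 Hz.
14 Hz > fs/2 = 12 Hz, folds to fs − 14 Hz = 10 Hz.
78 Hz mod fs = 6 Hz.
6 Hz ≤ fs/2 = 12 Hz, appears at 6 Hz.
28 Hz mod fs = 4 Hz.
4 Hz ≤ fs/2 = 12 Hz, appears at 4 Hz.
68 Hz mod fs = 20 Hz.
20 Hz > fs/2 = 12 Hz, folds to fs − 20 Hz = 4 Hz.
28 Hz and 68 Hz both map to 4 Hz.

28 Hz, 68 Hz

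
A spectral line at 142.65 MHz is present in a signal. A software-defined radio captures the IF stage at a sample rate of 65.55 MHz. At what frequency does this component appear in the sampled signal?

11.55 MHz

142.65 MHz mod fs = 11.55 MHz.
11.55 MHz ≤ fs/2 = 32.775 MHz, appears at 11.55 MHz.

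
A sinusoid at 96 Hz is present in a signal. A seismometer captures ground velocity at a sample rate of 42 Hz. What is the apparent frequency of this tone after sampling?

96 Hz mod fs = 12 Hz.
12 Hz ≤ fs/2 = 21 Hz, appears at 12 Hz.

12 Hz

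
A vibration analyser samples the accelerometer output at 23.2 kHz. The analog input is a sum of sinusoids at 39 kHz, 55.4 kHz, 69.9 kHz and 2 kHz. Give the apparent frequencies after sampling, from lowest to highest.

fs/2 = 11.6 kHz.
39 kHz mod fs = 15.8 kHz.
15.8 kHz > fs/2 = 11.6 kHz, folds to fs − 15.8 kHz = 7.4 kHz.
55.4 kHz mod fs = 9 kHz.
9 kHz ≤ fs/2 = 11.6 kHz, appears at 9 kHz.
69.9 kHz mod fs = 0.3 kHz.
0.3 kHz ≤ fs/2 = 11.6 kHz, appears at 0.3 kHz.
2 kHz ≤ fs/2 = 11.6 kHz, passes unchanged.
Distinct values: {0.3 kHz, 2 kHz, 7.4 kHz, 9 kHz}.

0.3 kHz, 2 kHz, 7.4 kHz, 9 kHz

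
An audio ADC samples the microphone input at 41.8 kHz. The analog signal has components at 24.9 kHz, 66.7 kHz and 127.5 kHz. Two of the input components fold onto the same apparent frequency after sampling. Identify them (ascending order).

24.9 kHz, 66.7 kHz

fs/2 = 20.9 kHz.
24.9 kHz > fs/2 = 20.9 kHz, folds to fs − 24.9 kHz = 16.9 kHz.
66.7 kHz mod fs = 24.9 kHz.
24.9 kHz > fs/2 = 20.9 kHz, folds to fs − 24.9 kHz = 16.9 kHz.
127.5 kHz mod fs = 2.1 kHz.
2.1 kHz ≤ fs/2 = 20.9 kHz, appears at 2.1 kHz.
24.9 kHz and 66.7 kHz both map to 16.9 kHz.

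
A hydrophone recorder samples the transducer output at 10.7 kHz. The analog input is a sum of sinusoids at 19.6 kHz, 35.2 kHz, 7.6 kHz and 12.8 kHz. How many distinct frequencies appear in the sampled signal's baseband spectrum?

3

fs/2 = 5.35 kHz.
19.6 kHz mod fs = 8.9 kHz.
8.9 kHz > fs/2 = 5.35 kHz, folds to fs − 8.9 kHz = 1.8 kHz.
35.2 kHz mod fs = 3.1 kHz.
3.1 kHz ≤ fs/2 = 5.35 kHz, appears at 3.1 kHz.
7.6 kHz > fs/2 = 5.35 kHz, folds to fs − 7.6 kHz = 3.1 kHz.
12.8 kHz mod fs = 2.1 kHz.
2.1 kHz ≤ fs/2 = 5.35 kHz, appears at 2.1 kHz.
Distinct values: {1.8 kHz, 2.1 kHz, 3.1 kHz} → 3.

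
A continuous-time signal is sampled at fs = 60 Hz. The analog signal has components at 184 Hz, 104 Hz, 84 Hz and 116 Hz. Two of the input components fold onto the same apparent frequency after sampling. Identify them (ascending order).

116 Hz, 184 Hz

fs/2 = 30 Hz.
184 Hz mod fs = 4 Hz.
4 Hz ≤ fs/2 = 30 Hz, appears at 4 Hz.
104 Hz mod fs = 44 Hz.
44 Hz > fs/2 = 30 Hz, folds to fs − 44 Hz = 16 Hz.
84 Hz mod fs = 24 Hz.
24 Hz ≤ fs/2 = 30 Hz, appears at 24 Hz.
116 Hz mod fs = 56 Hz.
56 Hz > fs/2 = 30 Hz, folds to fs − 56 Hz = 4 Hz.
116 Hz and 184 Hz both map to 4 Hz.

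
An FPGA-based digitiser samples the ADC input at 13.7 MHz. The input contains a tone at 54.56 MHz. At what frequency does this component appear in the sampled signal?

0.24 MHz

54.56 MHz mod fs = 13.46 MHz.
13.46 MHz > fs/2 = 6.85 MHz, folds to fs − 13.46 MHz = 0.24 MHz.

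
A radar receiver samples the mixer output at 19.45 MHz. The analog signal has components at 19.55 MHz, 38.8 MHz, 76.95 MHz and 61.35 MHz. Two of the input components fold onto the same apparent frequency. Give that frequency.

0.1 MHz

fs/2 = 9.725 MHz.
19.55 MHz mod fs = 0.1 MHz.
0.1 MHz ≤ fs/2 = 9.725 MHz, appears at 0.1 MHz.
38.8 MHz mod fs = 19.35 MHz.
19.35 MHz > fs/2 = 9.725 MHz, folds to fs − 19.35 MHz = 0.1 MHz.
76.95 MHz mod fs = 18.6 MHz.
18.6 MHz > fs/2 = 9.725 MHz, folds to fs − 18.6 MHz = 0.85 MHz.
61.35 MHz mod fs = 3 MHz.
3 MHz ≤ fs/2 = 9.725 MHz, appears at 3 MHz.
19.55 MHz and 38.8 MHz both map to 0.1 MHz.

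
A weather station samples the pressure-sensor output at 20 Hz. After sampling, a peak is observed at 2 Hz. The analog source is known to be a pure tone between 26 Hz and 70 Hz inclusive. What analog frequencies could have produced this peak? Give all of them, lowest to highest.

38 Hz, 42 Hz, 58 Hz, 62 Hz

Frequencies that alias to 2 Hz are k·fs ± 2 Hz for integer k ≥ 0.
k=0: 2 Hz.
k=1: 18 Hz, 22 Hz.
k=2: 38 Hz, 42 Hz.
k=3: 58 Hz, 62 Hz.
k=4: 78 Hz, 82 Hz.
Within [26 Hz, 70 Hz]: 38 Hz, 42 Hz, 58 Hz, 62 Hz.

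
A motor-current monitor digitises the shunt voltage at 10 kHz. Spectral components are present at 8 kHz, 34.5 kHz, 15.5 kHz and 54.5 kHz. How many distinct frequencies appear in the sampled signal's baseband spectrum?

fs/2 = 5 kHz.
8 kHz > fs/2 = 5 kHz, folds to fs − 8 kHz = 2 kHz.
34.5 kHz mod fs = 4.5 kHz.
4.5 kHz ≤ fs/2 = 5 kHz, appears at 4.5 kHz.
15.5 kHz mod fs = 5.5 kHz.
5.5 kHz > fs/2 = 5 kHz, folds to fs − 5.5 kHz = 4.5 kHz.
54.5 kHz mod fs = 4.5 kHz.
4.5 kHz ≤ fs/2 = 5 kHz, appears at 4.5 kHz.
Distinct values: {2 kHz, 4.5 kHz} → 2.

2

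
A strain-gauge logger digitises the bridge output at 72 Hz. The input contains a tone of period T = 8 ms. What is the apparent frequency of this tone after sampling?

19 Hz

T = 8 ms → f = 1/T = 125 Hz.
125 Hz mod fs = 53 Hz.
53 Hz > fs/2 = 36 Hz, folds to fs − 53 Hz = 19 Hz.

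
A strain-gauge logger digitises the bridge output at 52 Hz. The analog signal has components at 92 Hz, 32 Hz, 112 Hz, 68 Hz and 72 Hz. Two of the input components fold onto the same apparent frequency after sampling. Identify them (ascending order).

32 Hz, 72 Hz

fs/2 = 26 Hz.
92 Hz mod fs = 40 Hz.
40 Hz > fs/2 = 26 Hz, folds to fs − 40 Hz = 12 Hz.
32 Hz > fs/2 = 26 Hz, folds to fs − 32 Hz = 20 Hz.
112 Hz mod fs = 8 Hz.
8 Hz ≤ fs/2 = 26 Hz, appears at 8 Hz.
68 Hz mod fs = 16 Hz.
16 Hz ≤ fs/2 = 26 Hz, appears at 16 Hz.
72 Hz mod fs = 20 Hz.
20 Hz ≤ fs/2 = 26 Hz, appears at 20 Hz.
32 Hz and 72 Hz both map to 20 Hz.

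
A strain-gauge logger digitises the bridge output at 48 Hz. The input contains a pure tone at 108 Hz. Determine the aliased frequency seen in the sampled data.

12 Hz

108 Hz mod fs = 12 Hz.
12 Hz ≤ fs/2 = 24 Hz, appears at 12 Hz.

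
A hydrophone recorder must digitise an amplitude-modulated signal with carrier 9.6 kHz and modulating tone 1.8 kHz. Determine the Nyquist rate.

22.8 kHz

AM sidebands sit at fc ± fm = 7.8 kHz and 11.4 kHz.
Highest-frequency component: 11.4 kHz.
Nyquist rate = 2 × 11.4 kHz = 22.8 kHz.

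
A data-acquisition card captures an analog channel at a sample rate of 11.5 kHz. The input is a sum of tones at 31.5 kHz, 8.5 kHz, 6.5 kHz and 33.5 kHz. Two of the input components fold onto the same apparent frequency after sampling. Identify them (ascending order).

fs/2 = 5.75 kHz.
31.5 kHz mod fs = 8.5 kHz.
8.5 kHz > fs/2 = 5.75 kHz, folds to fs − 8.5 kHz = 3 kHz.
8.5 kHz > fs/2 = 5.75 kHz, folds to fs − 8.5 kHz = 3 kHz.
6.5 kHz > fs/2 = 5.75 kHz, folds to fs − 6.5 kHz = 5 kHz.
33.5 kHz mod fs = 10.5 kHz.
10.5 kHz > fs/2 = 5.75 kHz, folds to fs − 10.5 kHz = 1 kHz.
8.5 kHz and 31.5 kHz both map to 3 kHz.

8.5 kHz, 31.5 kHz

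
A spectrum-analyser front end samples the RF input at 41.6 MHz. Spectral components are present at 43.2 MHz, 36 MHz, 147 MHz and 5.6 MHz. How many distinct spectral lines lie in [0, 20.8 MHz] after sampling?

3

fs/2 = 20.8 MHz.
43.2 MHz mod fs = 1.6 MHz.
1.6 MHz ≤ fs/2 = 20.8 MHz, appears at 1.6 MHz.
36 MHz > fs/2 = 20.8 MHz, folds to fs − 36 MHz = 5.6 MHz.
147 MHz mod fs = 22.2 MHz.
22.2 MHz > fs/2 = 20.8 MHz, folds to fs − 22.2 MHz = 19.4 MHz.
5.6 MHz ≤ fs/2 = 20.8 MHz, passes unchanged.
Distinct values: {1.6 MHz, 5.6 MHz, 19.4 MHz} → 3.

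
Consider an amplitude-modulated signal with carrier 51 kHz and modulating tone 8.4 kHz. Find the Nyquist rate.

118.8 kHz

AM sidebands sit at fc ± fm = 42.6 kHz and 59.4 kHz.
Highest-frequency component: 59.4 kHz.
Nyquist rate = 2 × 59.4 kHz = 118.8 kHz.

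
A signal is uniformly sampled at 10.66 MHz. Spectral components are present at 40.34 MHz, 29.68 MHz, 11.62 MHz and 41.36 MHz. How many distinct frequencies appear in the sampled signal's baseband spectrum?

fs/2 = 5.33 MHz.
40.34 MHz mod fs = 8.36 MHz.
8.36 MHz > fs/2 = 5.33 MHz, folds to fs − 8.36 MHz = 2.3 MHz.
29.68 MHz mod fs = 8.36 MHz.
8.36 MHz > fs/2 = 5.33 MHz, folds to fs − 8.36 MHz = 2.3 MHz.
11.62 MHz mod fs = 0.96 MHz.
0.96 MHz ≤ fs/2 = 5.33 MHz, appears at 0.96 MHz.
41.36 MHz mod fs = 9.38 MHz.
9.38 MHz > fs/2 = 5.33 MHz, folds to fs − 9.38 MHz = 1.28 MHz.
Distinct values: {0.96 MHz, 1.28 MHz, 2.3 MHz} → 3.

3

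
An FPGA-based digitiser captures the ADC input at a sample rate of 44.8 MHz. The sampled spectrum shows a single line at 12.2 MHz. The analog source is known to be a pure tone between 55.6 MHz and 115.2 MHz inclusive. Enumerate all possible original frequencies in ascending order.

57 MHz, 77.4 MHz, 101.8 MHz

Frequencies that alias to 12.2 MHz are k·fs ± 12.2 MHz for integer k ≥ 0.
k=0: 12.2 MHz.
k=1: 32.6 MHz, 57 MHz.
k=2: 77.4 MHz, 101.8 MHz.
k=3: 122.2 MHz, 146.6 MHz.
Within [55.6 MHz, 115.2 MHz]: 57 MHz, 77.4 MHz, 101.8 MHz.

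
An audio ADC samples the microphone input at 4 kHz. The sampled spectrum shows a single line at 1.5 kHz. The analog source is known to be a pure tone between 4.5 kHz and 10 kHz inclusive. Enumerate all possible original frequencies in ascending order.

5.5 kHz, 6.5 kHz, 9.5 kHz

Frequencies that alias to 1.5 kHz are k·fs ± 1.5 kHz for integer k ≥ 0.
k=0: 1.5 kHz.
k=1: 2.5 kHz, 5.5 kHz.
k=2: 6.5 kHz, 9.5 kHz.
k=3: 10.5 kHz, 13.5 kHz.
Within [4.5 kHz, 10 kHz]: 5.5 kHz, 6.5 kHz, 9.5 kHz.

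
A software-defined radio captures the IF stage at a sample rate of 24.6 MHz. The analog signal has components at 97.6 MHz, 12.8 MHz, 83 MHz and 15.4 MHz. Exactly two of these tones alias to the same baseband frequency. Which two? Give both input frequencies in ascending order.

15.4 MHz, 83 MHz

fs/2 = 12.3 MHz.
97.6 MHz mod fs = 23.8 MHz.
23.8 MHz > fs/2 = 12.3 MHz, folds to fs − 23.8 MHz = 0.8 MHz.
12.8 MHz > fs/2 = 12.3 MHz, folds to fs − 12.8 MHz = 11.8 MHz.
83 MHz mod fs = 9.2 MHz.
9.2 MHz ≤ fs/2 = 12.3 MHz, appears at 9.2 MHz.
15.4 MHz > fs/2 = 12.3 MHz, folds to fs − 15.4 MHz = 9.2 MHz.
15.4 MHz and 83 MHz both map to 9.2 MHz.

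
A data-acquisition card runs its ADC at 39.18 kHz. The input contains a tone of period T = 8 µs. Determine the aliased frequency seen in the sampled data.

T = 8 µs → f = 1/T = 125 kHz.
125 kHz mod fs = 7.46 kHz.
7.46 kHz ≤ fs/2 = 19.59 kHz, appears at 7.46 kHz.

7.46 kHz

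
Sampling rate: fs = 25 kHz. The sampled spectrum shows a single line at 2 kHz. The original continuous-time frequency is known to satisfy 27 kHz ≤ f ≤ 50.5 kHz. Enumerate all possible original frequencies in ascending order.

27 kHz, 48 kHz

Frequencies that alias to 2 kHz are k·fs ± 2 kHz for integer k ≥ 0.
k=0: 2 kHz.
k=1: 23 kHz, 27 kHz.
k=2: 48 kHz, 52 kHz.
k=3: 73 kHz, 77 kHz.
Within [27 kHz, 50.5 kHz]: 27 kHz, 48 kHz.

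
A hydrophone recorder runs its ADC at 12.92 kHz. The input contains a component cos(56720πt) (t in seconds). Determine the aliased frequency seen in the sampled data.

2.52 kHz

ω = 56720π rad/s → f = ω/(2π) = 28360 Hz = 28.36 kHz.
28.36 kHz mod fs = 2.52 kHz.
2.52 kHz ≤ fs/2 = 6.46 kHz, appears at 2.52 kHz.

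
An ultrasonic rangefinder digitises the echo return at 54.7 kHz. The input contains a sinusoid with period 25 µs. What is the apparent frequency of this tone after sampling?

14.7 kHz

T = 25 µs → f = 1/T = 40 kHz.
40 kHz > fs/2 = 27.35 kHz, folds to fs − 40 kHz = 14.7 kHz.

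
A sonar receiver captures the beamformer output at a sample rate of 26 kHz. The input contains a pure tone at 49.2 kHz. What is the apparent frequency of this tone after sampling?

2.8 kHz

49.2 kHz mod fs = 23.2 kHz.
23.2 kHz > fs/2 = 13 kHz, folds to fs − 23.2 kHz = 2.8 kHz.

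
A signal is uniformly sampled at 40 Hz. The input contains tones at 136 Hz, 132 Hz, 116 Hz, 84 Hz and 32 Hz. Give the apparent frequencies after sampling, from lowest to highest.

4 Hz, 8 Hz, 12 Hz, 16 Hz

fs/2 = 20 Hz.
136 Hz mod fs = 16 Hz.
16 Hz ≤ fs/2 = 20 Hz, appears at 16 Hz.
132 Hz mod fs = 12 Hz.
12 Hz ≤ fs/2 = 20 Hz, appears at 12 Hz.
116 Hz mod fs = 36 Hz.
36 Hz > fs/2 = 20 Hz, folds to fs − 36 Hz = 4 Hz.
84 Hz mod fs = 4 Hz.
4 Hz ≤ fs/2 = 20 Hz, appears at 4 Hz.
32 Hz > fs/2 = 20 Hz, folds to fs − 32 Hz = 8 Hz.
Distinct values: {4 Hz, 8 Hz, 12 Hz, 16 Hz}.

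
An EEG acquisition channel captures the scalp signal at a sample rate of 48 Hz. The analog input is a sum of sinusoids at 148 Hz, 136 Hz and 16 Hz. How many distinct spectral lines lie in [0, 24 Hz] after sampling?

3

fs/2 = 24 Hz.
148 Hz mod fs = 4 Hz.
4 Hz ≤ fs/2 = 24 Hz, appears at 4 Hz.
136 Hz mod fs = 40 Hz.
40 Hz > fs/2 = 24 Hz, folds to fs − 40 Hz = 8 Hz.
16 Hz ≤ fs/2 = 24 Hz, passes unchanged.
Distinct values: {4 Hz, 8 Hz, 16 Hz} → 3.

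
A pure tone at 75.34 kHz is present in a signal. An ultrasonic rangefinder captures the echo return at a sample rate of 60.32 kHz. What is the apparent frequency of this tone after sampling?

75.34 kHz mod fs = 15.02 kHz.
15.02 kHz ≤ fs/2 = 30.16 kHz, appears at 15.02 kHz.

15.02 kHz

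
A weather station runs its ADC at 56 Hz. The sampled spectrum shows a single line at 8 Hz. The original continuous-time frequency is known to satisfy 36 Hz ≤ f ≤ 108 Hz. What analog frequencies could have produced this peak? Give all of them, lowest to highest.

48 Hz, 64 Hz, 104 Hz

Frequencies that alias to 8 Hz are k·fs ± 8 Hz for integer k ≥ 0.
k=0: 8 Hz.
k=1: 48 Hz, 64 Hz.
k=2: 104 Hz, 120 Hz.
k=3: 160 Hz, 176 Hz.
Within [36 Hz, 108 Hz]: 48 Hz, 64 Hz, 104 Hz.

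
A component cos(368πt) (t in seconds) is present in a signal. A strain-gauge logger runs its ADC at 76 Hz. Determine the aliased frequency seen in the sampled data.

32 Hz

ω = 368π rad/s → f = ω/(2π) = 184 Hz.
184 Hz mod fs = 32 Hz.
32 Hz ≤ fs/2 = 38 Hz, appears at 32 Hz.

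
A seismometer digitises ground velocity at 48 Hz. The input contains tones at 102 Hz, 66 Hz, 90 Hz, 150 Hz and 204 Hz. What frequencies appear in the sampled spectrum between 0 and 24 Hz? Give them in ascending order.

fs/2 = 24 Hz.
102 Hz mod fs = 6 Hz.
6 Hz ≤ fs/2 = 24 Hz, appears at 6 Hz.
66 Hz mod fs = 18 Hz.
18 Hz ≤ fs/2 = 24 Hz, appears at 18 Hz.
90 Hz mod fs = 42 Hz.
42 Hz > fs/2 = 24 Hz, folds to fs − 42 Hz = 6 Hz.
150 Hz mod fs = 6 Hz.
6 Hz ≤ fs/2 = 24 Hz, appears at 6 Hz.
204 Hz mod fs = 12 Hz.
12 Hz ≤ fs/2 = 24 Hz, appears at 12 Hz.
Distinct values: {6 Hz, 12 Hz, 18 Hz}.

6 Hz, 12 Hz, 18 Hz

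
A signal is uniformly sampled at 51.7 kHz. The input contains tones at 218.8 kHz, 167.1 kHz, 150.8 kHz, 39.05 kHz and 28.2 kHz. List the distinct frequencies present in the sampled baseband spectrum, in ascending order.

4.3 kHz, 12 kHz, 12.65 kHz, 23.5 kHz

fs/2 = 25.85 kHz.
218.8 kHz mod fs = 12 kHz.
12 kHz ≤ fs/2 = 25.85 kHz, appears at 12 kHz.
167.1 kHz mod fs = 12 kHz.
12 kHz ≤ fs/2 = 25.85 kHz, appears at 12 kHz.
150.8 kHz mod fs = 47.4 kHz.
47.4 kHz > fs/2 = 25.85 kHz, folds to fs − 47.4 kHz = 4.3 kHz.
39.05 kHz > fs/2 = 25.85 kHz, folds to fs − 39.05 kHz = 12.65 kHz.
28.2 kHz > fs/2 = 25.85 kHz, folds to fs − 28.2 kHz = 23.5 kHz.
Distinct values: {4.3 kHz, 12 kHz, 12.65 kHz, 23.5 kHz}.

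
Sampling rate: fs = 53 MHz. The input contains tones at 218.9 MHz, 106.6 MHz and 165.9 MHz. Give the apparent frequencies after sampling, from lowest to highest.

fs/2 = 26.5 MHz.
218.9 MHz mod fs = 6.9 MHz.
6.9 MHz ≤ fs/2 = 26.5 MHz, appears at 6.9 MHz.
106.6 MHz mod fs = 0.6 MHz.
0.6 MHz ≤ fs/2 = 26.5 MHz, appears at 0.6 MHz.
165.9 MHz mod fs = 6.9 MHz.
6.9 MHz ≤ fs/2 = 26.5 MHz, appears at 6.9 MHz.
Distinct values: {0.6 MHz, 6.9 MHz}.

0.6 MHz, 6.9 MHz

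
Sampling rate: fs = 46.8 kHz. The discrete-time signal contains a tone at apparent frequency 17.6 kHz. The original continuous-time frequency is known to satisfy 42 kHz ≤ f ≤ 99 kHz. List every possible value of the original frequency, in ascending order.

64.4 kHz, 76 kHz

Frequencies that alias to 17.6 kHz are k·fs ± 17.6 kHz for integer k ≥ 0.
k=0: 17.6 kHz.
k=1: 29.2 kHz, 64.4 kHz.
k=2: 76 kHz, 111.2 kHz.
k=3: 122.8 kHz, 158 kHz.
Within [42 kHz, 99 kHz]: 64.4 kHz, 76 kHz.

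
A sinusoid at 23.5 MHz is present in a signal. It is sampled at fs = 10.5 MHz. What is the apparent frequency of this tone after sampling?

2.5 MHz

23.5 MHz mod fs = 2.5 MHz.
2.5 MHz ≤ fs/2 = 5.25 MHz, appears at 2.5 MHz.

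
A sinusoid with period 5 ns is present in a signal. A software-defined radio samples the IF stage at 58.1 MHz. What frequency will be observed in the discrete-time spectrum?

T = 5 ns → f = 1/T = 200 MHz.
200 MHz mod fs = 25.7 MHz.
25.7 MHz ≤ fs/2 = 29.05 MHz, appears at 25.7 MHz.

25.7 MHz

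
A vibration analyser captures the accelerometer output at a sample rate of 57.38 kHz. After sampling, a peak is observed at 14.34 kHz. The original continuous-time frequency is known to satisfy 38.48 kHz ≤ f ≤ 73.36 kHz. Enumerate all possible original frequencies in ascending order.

43.04 kHz, 71.72 kHz

Frequencies that alias to 14.34 kHz are k·fs ± 14.34 kHz for integer k ≥ 0.
k=0: 14.34 kHz.
k=1: 43.04 kHz, 71.72 kHz.
k=2: 100.42 kHz, 129.1 kHz.
Within [38.48 kHz, 73.36 kHz]: 43.04 kHz, 71.72 kHz.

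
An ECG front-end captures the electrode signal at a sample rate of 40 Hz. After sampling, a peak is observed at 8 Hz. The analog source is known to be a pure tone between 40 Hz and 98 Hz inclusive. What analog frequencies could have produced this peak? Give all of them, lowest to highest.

Frequencies that alias to 8 Hz are k·fs ± 8 Hz for integer k ≥ 0.
k=0: 8 Hz.
k=1: 32 Hz, 48 Hz.
k=2: 72 Hz, 88 Hz.
k=3: 112 Hz, 128 Hz.
Within [40 Hz, 98 Hz]: 48 Hz, 72 Hz, 88 Hz.

48 Hz, 72 Hz, 88 Hz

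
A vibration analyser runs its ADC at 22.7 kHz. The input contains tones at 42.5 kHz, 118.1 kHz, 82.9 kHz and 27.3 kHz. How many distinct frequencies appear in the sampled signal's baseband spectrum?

fs/2 = 11.35 kHz.
42.5 kHz mod fs = 19.8 kHz.
19.8 kHz > fs/2 = 11.35 kHz, folds to fs − 19.8 kHz = 2.9 kHz.
118.1 kHz mod fs = 4.6 kHz.
4.6 kHz ≤ fs/2 = 11.35 kHz, appears at 4.6 kHz.
82.9 kHz mod fs = 14.8 kHz.
14.8 kHz > fs/2 = 11.35 kHz, folds to fs − 14.8 kHz = 7.9 kHz.
27.3 kHz mod fs = 4.6 kHz.
4.6 kHz ≤ fs/2 = 11.35 kHz, appears at 4.6 kHz.
Distinct values: {2.9 kHz, 4.6 kHz, 7.9 kHz} → 3.

3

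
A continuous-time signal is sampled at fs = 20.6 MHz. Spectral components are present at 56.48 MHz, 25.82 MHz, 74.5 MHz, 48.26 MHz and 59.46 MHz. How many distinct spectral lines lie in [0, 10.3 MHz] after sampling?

fs/2 = 10.3 MHz.
56.48 MHz mod fs = 15.28 MHz.
15.28 MHz > fs/2 = 10.3 MHz, folds to fs − 15.28 MHz = 5.32 MHz.
25.82 MHz mod fs = 5.22 MHz.
5.22 MHz ≤ fs/2 = 10.3 MHz, appears at 5.22 MHz.
74.5 MHz mod fs = 12.7 MHz.
12.7 MHz > fs/2 = 10.3 MHz, folds to fs − 12.7 MHz = 7.9 MHz.
48.26 MHz mod fs = 7.06 MHz.
7.06 MHz ≤ fs/2 = 10.3 MHz, appears at 7.06 MHz.
59.46 MHz mod fs = 18.26 MHz.
18.26 MHz > fs/2 = 10.3 MHz, folds to fs − 18.26 MHz = 2.34 MHz.
Distinct values: {2.34 MHz, 5.22 MHz, 5.32 MHz, 7.06 MHz, 7.9 MHz} → 5.

5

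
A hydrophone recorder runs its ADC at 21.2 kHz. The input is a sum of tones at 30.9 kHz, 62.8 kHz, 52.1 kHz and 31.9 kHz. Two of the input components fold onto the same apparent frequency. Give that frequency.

fs/2 = 10.6 kHz.
30.9 kHz mod fs = 9.7 kHz.
9.7 kHz ≤ fs/2 = 10.6 kHz, appears at 9.7 kHz.
62.8 kHz mod fs = 20.4 kHz.
20.4 kHz > fs/2 = 10.6 kHz, folds to fs − 20.4 kHz = 0.8 kHz.
52.1 kHz mod fs = 9.7 kHz.
9.7 kHz ≤ fs/2 = 10.6 kHz, appears at 9.7 kHz.
31.9 kHz mod fs = 10.7 kHz.
10.7 kHz > fs/2 = 10.6 kHz, folds to fs − 10.7 kHz = 10.5 kHz.
30.9 kHz and 52.1 kHz both map to 9.7 kHz.

9.7 kHz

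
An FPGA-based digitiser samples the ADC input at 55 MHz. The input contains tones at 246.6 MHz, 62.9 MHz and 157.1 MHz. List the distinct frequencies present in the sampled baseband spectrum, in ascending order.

fs/2 = 27.5 MHz.
246.6 MHz mod fs = 26.6 MHz.
26.6 MHz ≤ fs/2 = 27.5 MHz, appears at 26.6 MHz.
62.9 MHz mod fs = 7.9 MHz.
7.9 MHz ≤ fs/2 = 27.5 MHz, appears at 7.9 MHz.
157.1 MHz mod fs = 47.1 MHz.
47.1 MHz > fs/2 = 27.5 MHz, folds to fs − 47.1 MHz = 7.9 MHz.
Distinct values: {7.9 MHz, 26.6 MHz}.

7.9 MHz, 26.6 MHz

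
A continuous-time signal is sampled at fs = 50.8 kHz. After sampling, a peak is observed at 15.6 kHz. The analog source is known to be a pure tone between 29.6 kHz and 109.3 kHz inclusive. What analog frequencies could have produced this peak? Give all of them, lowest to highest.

Frequencies that alias to 15.6 kHz are k·fs ± 15.6 kHz for integer k ≥ 0.
k=0: 15.6 kHz.
k=1: 35.2 kHz, 66.4 kHz.
k=2: 86 kHz, 117.2 kHz.
k=3: 136.8 kHz, 168 kHz.
Within [29.6 kHz, 109.3 kHz]: 35.2 kHz, 66.4 kHz, 86 kHz.

35.2 kHz, 66.4 kHz, 86 kHz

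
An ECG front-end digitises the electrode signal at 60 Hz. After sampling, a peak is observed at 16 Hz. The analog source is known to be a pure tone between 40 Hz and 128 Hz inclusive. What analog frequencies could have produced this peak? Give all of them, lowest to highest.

Frequencies that alias to 16 Hz are k·fs ± 16 Hz for integer k ≥ 0.
k=0: 16 Hz.
k=1: 44 Hz, 76 Hz.
k=2: 104 Hz, 136 Hz.
k=3: 164 Hz, 196 Hz.
Within [40 Hz, 128 Hz]: 44 Hz, 76 Hz, 104 Hz.

44 Hz, 76 Hz, 104 Hz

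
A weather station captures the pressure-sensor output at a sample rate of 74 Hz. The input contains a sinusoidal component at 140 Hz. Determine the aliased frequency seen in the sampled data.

140 Hz mod fs = 66 Hz.
66 Hz > fs/2 = 37 Hz, folds to fs − 66 Hz = 8 Hz.

8 Hz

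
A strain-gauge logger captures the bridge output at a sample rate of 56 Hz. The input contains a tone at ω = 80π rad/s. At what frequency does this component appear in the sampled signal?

16 Hz

ω = 80π rad/s → f = ω/(2π) = 40 Hz.
40 Hz > fs/2 = 28 Hz, folds to fs − 40 Hz = 16 Hz.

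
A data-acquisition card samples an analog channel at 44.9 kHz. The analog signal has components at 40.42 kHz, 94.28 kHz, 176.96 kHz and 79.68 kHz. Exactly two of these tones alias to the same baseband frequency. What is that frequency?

4.48 kHz

fs/2 = 22.45 kHz.
40.42 kHz > fs/2 = 22.45 kHz, folds to fs − 40.42 kHz = 4.48 kHz.
94.28 kHz mod fs = 4.48 kHz.
4.48 kHz ≤ fs/2 = 22.45 kHz, appears at 4.48 kHz.
176.96 kHz mod fs = 42.26 kHz.
42.26 kHz > fs/2 = 22.45 kHz, folds to fs − 42.26 kHz = 2.64 kHz.
79.68 kHz mod fs = 34.78 kHz.
34.78 kHz > fs/2 = 22.45 kHz, folds to fs − 34.78 kHz = 10.12 kHz.
40.42 kHz and 94.28 kHz both map to 4.48 kHz.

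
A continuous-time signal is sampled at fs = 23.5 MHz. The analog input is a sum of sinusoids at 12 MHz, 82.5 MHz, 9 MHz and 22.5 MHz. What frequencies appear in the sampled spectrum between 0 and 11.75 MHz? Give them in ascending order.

1 MHz, 9 MHz, 11.5 MHz

fs/2 = 11.75 MHz.
12 MHz > fs/2 = 11.75 MHz, folds to fs − 12 MHz = 11.5 MHz.
82.5 MHz mod fs = 12 MHz.
12 MHz > fs/2 = 11.75 MHz, folds to fs − 12 MHz = 11.5 MHz.
9 MHz ≤ fs/2 = 11.75 MHz, passes unchanged.
22.5 MHz > fs/2 = 11.75 MHz, folds to fs − 22.5 MHz = 1 MHz.
Distinct values: {1 MHz, 9 MHz, 11.5 MHz}.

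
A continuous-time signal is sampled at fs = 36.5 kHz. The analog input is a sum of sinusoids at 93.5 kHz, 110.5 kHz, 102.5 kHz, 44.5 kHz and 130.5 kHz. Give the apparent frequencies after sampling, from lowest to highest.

1 kHz, 7 kHz, 8 kHz, 15.5 kHz, 16 kHz

fs/2 = 18.25 kHz.
93.5 kHz mod fs = 20.5 kHz.
20.5 kHz > fs/2 = 18.25 kHz, folds to fs − 20.5 kHz = 16 kHz.
110.5 kHz mod fs = 1 kHz.
1 kHz ≤ fs/2 = 18.25 kHz, appears at 1 kHz.
102.5 kHz mod fs = 29.5 kHz.
29.5 kHz > fs/2 = 18.25 kHz, folds to fs − 29.5 kHz = 7 kHz.
44.5 kHz mod fs = 8 kHz.
8 kHz ≤ fs/2 = 18.25 kHz, appears at 8 kHz.
130.5 kHz mod fs = 21 kHz.
21 kHz > fs/2 = 18.25 kHz, folds to fs − 21 kHz = 15.5 kHz.
Distinct values: {1 kHz, 7 kHz, 8 kHz, 15.5 kHz, 16 kHz}.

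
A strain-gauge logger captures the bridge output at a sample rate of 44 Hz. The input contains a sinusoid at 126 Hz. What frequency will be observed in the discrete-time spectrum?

126 Hz mod fs = 38 Hz.
38 Hz > fs/2 = 22 Hz, folds to fs − 38 Hz = 6 Hz.

6 Hz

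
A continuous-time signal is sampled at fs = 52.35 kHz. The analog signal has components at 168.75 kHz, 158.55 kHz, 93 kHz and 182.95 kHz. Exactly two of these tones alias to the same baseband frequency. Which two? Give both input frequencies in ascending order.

fs/2 = 26.175 kHz.
168.75 kHz mod fs = 11.7 kHz.
11.7 kHz ≤ fs/2 = 26.175 kHz, appears at 11.7 kHz.
158.55 kHz mod fs = 1.5 kHz.
1.5 kHz ≤ fs/2 = 26.175 kHz, appears at 1.5 kHz.
93 kHz mod fs = 40.65 kHz.
40.65 kHz > fs/2 = 26.175 kHz, folds to fs − 40.65 kHz = 11.7 kHz.
182.95 kHz mod fs = 25.9 kHz.
25.9 kHz ≤ fs/2 = 26.175 kHz, appears at 25.9 kHz.
93 kHz and 168.75 kHz both map to 11.7 kHz.

93 kHz, 168.75 kHz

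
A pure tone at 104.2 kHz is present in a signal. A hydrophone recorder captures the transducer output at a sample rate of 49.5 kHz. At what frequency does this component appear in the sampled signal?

5.2 kHz

104.2 kHz mod fs = 5.2 kHz.
5.2 kHz ≤ fs/2 = 24.75 kHz, appears at 5.2 kHz.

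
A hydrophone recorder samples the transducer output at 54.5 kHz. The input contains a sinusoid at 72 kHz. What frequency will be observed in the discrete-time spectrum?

17.5 kHz

72 kHz mod fs = 17.5 kHz.
17.5 kHz ≤ fs/2 = 27.25 kHz, appears at 17.5 kHz.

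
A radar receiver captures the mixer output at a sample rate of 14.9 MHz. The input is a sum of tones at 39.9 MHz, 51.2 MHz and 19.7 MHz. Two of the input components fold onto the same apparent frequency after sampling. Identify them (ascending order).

fs/2 = 7.45 MHz.
39.9 MHz mod fs = 10.1 MHz.
10.1 MHz > fs/2 = 7.45 MHz, folds to fs − 10.1 MHz = 4.8 MHz.
51.2 MHz mod fs = 6.5 MHz.
6.5 MHz ≤ fs/2 = 7.45 MHz, appears at 6.5 MHz.
19.7 MHz mod fs = 4.8 MHz.
4.8 MHz ≤ fs/2 = 7.45 MHz, appears at 4.8 MHz.
19.7 MHz and 39.9 MHz both map to 4.8 MHz.

19.7 MHz, 39.9 MHz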